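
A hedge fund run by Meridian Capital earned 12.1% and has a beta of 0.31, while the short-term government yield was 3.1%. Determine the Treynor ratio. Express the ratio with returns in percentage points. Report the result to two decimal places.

29.03

Treynor = (Rp − Rf) / β = (12.1% − 3.1%) / 0.31 = 9.00 / 0.31 = 29.0323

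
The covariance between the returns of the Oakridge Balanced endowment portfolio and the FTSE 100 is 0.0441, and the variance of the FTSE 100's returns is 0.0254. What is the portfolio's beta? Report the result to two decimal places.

β = Cov(Rp, Rm) / Var(Rm) = 0.0441 / 0.0254 = 1.7362

1.74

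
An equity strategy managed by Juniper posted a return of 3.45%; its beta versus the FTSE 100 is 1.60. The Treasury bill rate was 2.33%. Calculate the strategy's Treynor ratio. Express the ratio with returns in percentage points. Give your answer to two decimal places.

0.70

Treynor = (Rp − Rf) / β = (3.45% − 2.33%) / 1.60 = 1.12 / 1.60 = 0.7000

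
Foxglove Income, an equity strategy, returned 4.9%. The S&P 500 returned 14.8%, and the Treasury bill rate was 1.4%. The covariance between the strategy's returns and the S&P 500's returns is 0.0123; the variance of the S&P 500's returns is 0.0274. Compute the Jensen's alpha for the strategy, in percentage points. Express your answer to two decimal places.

β = Cov / Var = 0.0123 / 0.0274 = 0.4489
E[R] = Rf + β(Rm − Rf) = 1.4% + 0.4489 × (14.8% − 1.4%) = 7.4153%
α = Rp − E[R] = 4.9% − 7.4153% = -2.5153

-2.52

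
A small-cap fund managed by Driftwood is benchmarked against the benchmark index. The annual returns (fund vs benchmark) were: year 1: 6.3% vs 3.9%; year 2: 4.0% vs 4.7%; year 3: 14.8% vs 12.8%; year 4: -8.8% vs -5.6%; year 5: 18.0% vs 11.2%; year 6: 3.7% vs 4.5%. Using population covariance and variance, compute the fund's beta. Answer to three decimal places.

1.414

r̄p = 6.3333%,  r̄m = 5.2500%
Cov = Σ(rp − r̄p)(rm − r̄m) / 6 = 50.1400
Var(rm) = Σ(rm − r̄m)² / 6 = 35.4692
β = Cov / Var = 50.1400 / 35.4692 = 1.4136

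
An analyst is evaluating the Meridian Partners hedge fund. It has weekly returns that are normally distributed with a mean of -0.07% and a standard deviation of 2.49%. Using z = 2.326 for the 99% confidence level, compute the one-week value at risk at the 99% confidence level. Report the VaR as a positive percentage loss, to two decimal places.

VaR (as % loss) = −(μ − z·σ) = −(-0.07% − 2.326 × 2.49%) = −(-5.86174%) = 5.86174%

5.86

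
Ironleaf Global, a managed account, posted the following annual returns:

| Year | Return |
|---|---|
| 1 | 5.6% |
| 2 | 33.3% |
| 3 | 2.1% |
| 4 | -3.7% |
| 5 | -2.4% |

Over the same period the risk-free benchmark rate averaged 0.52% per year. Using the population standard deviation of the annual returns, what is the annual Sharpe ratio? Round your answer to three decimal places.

Mean return r̄ = 34.90 / 5 = 6.9800%
Σ(r − r̄)² = 920.5080; population σ = √(920.5080/5) = 13.5684%
Sharpe = (r̄ − rf) / σ = (6.9800 − 0.52) / 13.5684 = 6.4600 / 13.5684 = 0.4761

0.476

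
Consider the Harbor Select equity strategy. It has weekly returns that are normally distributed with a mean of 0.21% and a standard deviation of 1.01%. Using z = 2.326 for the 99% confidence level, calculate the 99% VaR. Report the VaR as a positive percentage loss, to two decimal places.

2.14

VaR (as % loss) = −(μ − z·σ) = −(0.21% − 2.326 × 1.01%) = −(-2.13926%) = 2.13926%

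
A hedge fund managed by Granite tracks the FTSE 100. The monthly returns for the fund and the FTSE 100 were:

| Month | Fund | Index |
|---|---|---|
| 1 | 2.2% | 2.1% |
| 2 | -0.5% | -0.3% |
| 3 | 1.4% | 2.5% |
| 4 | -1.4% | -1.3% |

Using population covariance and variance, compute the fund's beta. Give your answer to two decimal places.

0.87

r̄p = 0.4250%,  r̄m = 0.7500%
Cov = Σ(rp − r̄p)(rm − r̄m) / 4 = 2.2038
Var(rm) = Σ(rm − r̄m)² / 4 = 2.5475
β = Cov / Var = 2.2038 / 2.5475 = 0.8651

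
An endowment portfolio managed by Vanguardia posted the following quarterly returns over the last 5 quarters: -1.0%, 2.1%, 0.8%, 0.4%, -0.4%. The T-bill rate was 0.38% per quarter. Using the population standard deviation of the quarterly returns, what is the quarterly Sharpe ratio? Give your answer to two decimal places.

Mean return μ = 1.90 / 5 = 0.3800%
Population std dev = √[5.6480 / 5] = 1.0628%
Sharpe = (μ − rf) / σ = (0.3800 − 0.38) / 1.0628 = 0.0000 / 1.0628 = 0.0000

0.00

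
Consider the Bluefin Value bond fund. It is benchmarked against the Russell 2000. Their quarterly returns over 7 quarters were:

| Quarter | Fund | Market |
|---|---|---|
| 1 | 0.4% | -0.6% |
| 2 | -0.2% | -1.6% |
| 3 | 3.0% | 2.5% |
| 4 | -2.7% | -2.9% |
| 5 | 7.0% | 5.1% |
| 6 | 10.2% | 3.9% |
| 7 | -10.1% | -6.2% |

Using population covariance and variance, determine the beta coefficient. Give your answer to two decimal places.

1.58

r̄p = 1.0857%,  r̄m = 0.0286%
Cov = Σ(rp − r̄p)(rm − r̄m) / 7 = 21.8990
Var(rm) = Σ(rm − r̄m)² / 7 = 13.8906
β = Cov / Var = 21.8990 / 13.8906 = 1.5765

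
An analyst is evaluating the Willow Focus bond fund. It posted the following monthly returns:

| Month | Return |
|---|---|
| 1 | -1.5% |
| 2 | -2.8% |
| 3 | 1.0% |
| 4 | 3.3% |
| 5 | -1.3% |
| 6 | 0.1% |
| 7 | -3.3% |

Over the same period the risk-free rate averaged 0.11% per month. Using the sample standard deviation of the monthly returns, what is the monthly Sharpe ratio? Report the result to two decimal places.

μ = (-1.5 − 2.8 + 1 + 3.3 − 1.3 + 0.1 − 3.3) / 7 = -4.50 / 7 = -0.6429%
Σ(r − μ)² = 31.6771; sample σ = √(31.6771/6) = 2.2977%
Sharpe = (μ − rf) / σ = (-0.6429 − 0.11) / 2.2977 = -0.7529 / 2.2977 = -0.3277

-0.33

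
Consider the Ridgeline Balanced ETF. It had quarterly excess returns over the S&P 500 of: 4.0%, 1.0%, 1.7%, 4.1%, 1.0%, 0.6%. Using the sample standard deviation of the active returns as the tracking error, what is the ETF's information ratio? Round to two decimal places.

Mean return μ = 12.40 / 6 = 2.0667%
Sample σ = √[Σ(r − μ)² / 5] = √[12.4333 / 5] = √2.4867 = 1.5769%
IR = μ / tracking error = 2.0667 / 1.5769 = 1.3106

1.31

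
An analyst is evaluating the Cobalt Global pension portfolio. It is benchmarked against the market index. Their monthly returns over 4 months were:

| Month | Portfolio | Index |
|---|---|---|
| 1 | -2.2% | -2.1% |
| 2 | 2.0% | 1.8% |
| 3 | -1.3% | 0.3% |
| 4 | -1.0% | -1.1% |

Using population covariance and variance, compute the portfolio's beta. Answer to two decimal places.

0.95

r̄p = -0.6250%,  r̄m = -0.2750%
Cov = Σ(rp − r̄p)(rm − r̄m) / 4 = 2.0606
Var(rm) = Σ(rm − r̄m)² / 4 = 2.1619
β = Cov / Var = 2.0606 / 2.1619 = 0.9531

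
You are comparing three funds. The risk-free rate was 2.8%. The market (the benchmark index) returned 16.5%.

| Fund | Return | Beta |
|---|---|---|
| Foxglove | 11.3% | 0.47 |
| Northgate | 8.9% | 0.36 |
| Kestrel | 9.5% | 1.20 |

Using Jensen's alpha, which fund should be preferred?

Foxglove

Foxglove: α = 11.3% − [2.8% + 0.47 × (16.5% − 2.8%)] = 2.061
Northgate: α = 8.9% − [2.8% + 0.36 × (16.5% − 2.8%)] = 1.168
Kestrel: α = 9.5% − [2.8% + 1.20 × (16.5% − 2.8%)] = -9.740
Highest: Foxglove (2.061).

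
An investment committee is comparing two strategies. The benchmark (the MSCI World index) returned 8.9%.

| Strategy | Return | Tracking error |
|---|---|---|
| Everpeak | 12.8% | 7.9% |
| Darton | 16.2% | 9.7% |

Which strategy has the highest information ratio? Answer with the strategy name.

Darton

Everpeak: IR = (12.8% − 8.9%) / 7.9% = 0.494
Darton: IR = (16.2% − 8.9%) / 9.7% = 0.753
Highest: Darton (0.753).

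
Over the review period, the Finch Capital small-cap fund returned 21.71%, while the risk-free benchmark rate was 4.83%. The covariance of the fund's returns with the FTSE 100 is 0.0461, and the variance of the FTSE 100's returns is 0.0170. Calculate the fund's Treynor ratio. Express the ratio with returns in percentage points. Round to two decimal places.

6.22

β = Cov / Var = 0.0461 / 0.0170 = 2.7118
Treynor = (Rp − Rf) / β = (21.71% − 4.83%) / 2.7118 = 16.88 / 2.7118 = 6.2246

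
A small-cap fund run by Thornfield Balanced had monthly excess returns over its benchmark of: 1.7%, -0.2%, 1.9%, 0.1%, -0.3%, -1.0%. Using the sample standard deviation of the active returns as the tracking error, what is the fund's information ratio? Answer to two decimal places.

r̄ = (1.7 − 0.2 + 1.9 + 0.1 − 0.3 − 1) / 6 = 0.3667%
Σ(r − r̄)² = (1.7 − 0.3667)² + (-0.2 − 0.3667)² + (1.9 − 0.3667)² + … = 6.8333
σ = √[6.8333 / 5] = 1.1690%
IR = r̄ / tracking error = 0.3667 / 1.1690 = 0.3137

0.31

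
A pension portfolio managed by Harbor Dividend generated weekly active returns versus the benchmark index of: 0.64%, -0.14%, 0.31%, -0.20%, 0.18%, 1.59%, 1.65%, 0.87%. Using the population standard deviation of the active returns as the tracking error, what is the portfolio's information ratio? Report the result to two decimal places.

0.91

Mean return r̄ = 4.900 / 8 = 0.6125%
Σ(r − r̄)² = (0.64 − 0.6125)² + (-0.14 − 0.6125)² + … = 3.6040
population σ = √(3.6040 / 8) = √0.4505 = 0.6712%
IR = r̄ / tracking error = 0.6125 / 0.6712 = 0.9125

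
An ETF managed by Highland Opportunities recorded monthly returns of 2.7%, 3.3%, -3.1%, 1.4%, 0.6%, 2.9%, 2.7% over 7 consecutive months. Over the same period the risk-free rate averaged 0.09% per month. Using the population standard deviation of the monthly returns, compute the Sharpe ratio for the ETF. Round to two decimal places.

r̄ = (2.7 + 3.3 − 3.1 + 1.4 + 0.6 + 2.9 + 2.7) / 7 = 1.5000%
Population std dev = √[30.0600 / 7] = 2.0723%
Sharpe = (r̄ − rf) / σ = (1.5000 − 0.09) / 2.0723 = 1.4100 / 2.0723 = 0.6804

0.68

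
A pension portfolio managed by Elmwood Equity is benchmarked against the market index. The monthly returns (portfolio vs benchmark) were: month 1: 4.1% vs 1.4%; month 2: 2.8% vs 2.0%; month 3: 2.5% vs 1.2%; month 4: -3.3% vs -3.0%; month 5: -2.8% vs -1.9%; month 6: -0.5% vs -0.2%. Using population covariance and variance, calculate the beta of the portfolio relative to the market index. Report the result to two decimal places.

r̄p = 0.4667%,  r̄m = -0.0833%
Cov = Σ(rp − r̄p)(rm − r̄m) / 6 = 4.9822
Var(rm) = Σ(rm − r̄m)² / 6 = 3.3347
β = Cov / Var = 4.9822 / 3.3347 = 1.4940

1.49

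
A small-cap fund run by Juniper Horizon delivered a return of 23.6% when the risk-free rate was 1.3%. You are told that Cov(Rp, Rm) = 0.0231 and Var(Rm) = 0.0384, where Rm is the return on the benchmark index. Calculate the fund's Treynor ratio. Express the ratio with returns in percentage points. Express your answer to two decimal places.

37.07

β = Cov / Var = 0.0231 / 0.0384 = 0.6016
Treynor = (Rp − Rf) / β = (23.6% − 1.3%) / 0.6016 = 22.30 / 0.6016 = 37.0678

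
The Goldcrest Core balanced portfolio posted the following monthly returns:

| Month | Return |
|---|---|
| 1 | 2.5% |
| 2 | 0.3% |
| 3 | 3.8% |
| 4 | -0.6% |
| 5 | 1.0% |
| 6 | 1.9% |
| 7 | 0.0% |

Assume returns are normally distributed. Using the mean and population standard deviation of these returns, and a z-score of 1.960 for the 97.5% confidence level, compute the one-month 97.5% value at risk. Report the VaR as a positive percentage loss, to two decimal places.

1.54

r̄ = (2.5 + 0.3 + 3.8 − 0.6 + 1 + 1.9 + 0) / 7 = 1.2714%
Σ(r − r̄)² = (2.5 − 1.2714)² + (0.3 − 1.2714)² + … = 14.4343
population σ = √(14.4343 / 7) = √2.0620 = 1.4360%
VaR = −(r̄ − z·σ) = −(1.2714 − 1.960 × 1.4360) = −(-1.5432) = 1.5432%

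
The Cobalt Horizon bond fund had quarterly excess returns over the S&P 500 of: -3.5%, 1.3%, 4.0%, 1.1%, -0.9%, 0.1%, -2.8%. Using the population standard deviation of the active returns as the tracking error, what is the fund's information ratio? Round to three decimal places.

-0.042

Mean return r̄ = -0.70 / 7 = -0.1000%
Σ(r − r̄)² = (-3.5 − (-0.1000))² + (1.3 − (-0.1000))² + (4 − (-0.1000))² + … = 39.7400
σ = √[39.7400 / 7] = 2.3827%
IR = r̄ / tracking error = -0.1000 / 2.3827 = -0.0420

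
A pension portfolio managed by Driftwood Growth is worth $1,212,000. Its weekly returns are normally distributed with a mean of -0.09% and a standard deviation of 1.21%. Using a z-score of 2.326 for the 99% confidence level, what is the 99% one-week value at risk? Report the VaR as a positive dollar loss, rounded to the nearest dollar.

Return at the 99% tail: μ − z·σ = -0.09% − 2.326 × 1.21% = -0.09 − 2.81446 = -2.90446%
VaR = −(-2.90446%) × $1,212,000 = 2.90446% × $1,212,000 = $35,202

$35,202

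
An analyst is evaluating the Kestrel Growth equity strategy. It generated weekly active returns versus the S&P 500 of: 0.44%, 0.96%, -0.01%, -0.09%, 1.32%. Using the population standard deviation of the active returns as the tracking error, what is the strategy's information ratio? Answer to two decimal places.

0.96

r̄ = (0.44 + 0.96 − 0.01 − 0.09 + 1.32) / 5 = 2.620 / 5 = 0.5240%
Σ(r − r̄)² = (0.44 − 0.5240)² + (0.96 − 0.5240)² + … = 1.4929
population σ = √(1.4929 / 5) = √0.2986 = 0.5464%
IR = r̄ / tracking error = 0.5240 / 0.5464 = 0.9590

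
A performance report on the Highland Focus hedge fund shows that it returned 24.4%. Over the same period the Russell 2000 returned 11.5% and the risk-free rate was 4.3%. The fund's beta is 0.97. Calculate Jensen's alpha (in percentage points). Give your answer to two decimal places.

13.12

CAPM expected return = Rf + β(Rm − Rf) = 4.3% + 0.97 × (11.5% − 4.3%) = 4.3 + 0.97 × 7.20 = 11.2840%
Jensen's α = Rp − E[R] = 24.4% − 11.2840% = 13.1160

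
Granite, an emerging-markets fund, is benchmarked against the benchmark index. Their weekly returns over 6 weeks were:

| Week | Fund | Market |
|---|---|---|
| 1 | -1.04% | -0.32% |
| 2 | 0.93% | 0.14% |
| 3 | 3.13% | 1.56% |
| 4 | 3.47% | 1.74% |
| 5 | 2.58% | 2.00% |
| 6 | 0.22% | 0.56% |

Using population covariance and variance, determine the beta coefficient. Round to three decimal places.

r̄p = 1.5483%,  r̄m = 0.9467%
Cov = Σ(rp − r̄p)(rm − r̄m) / 6 = 1.3120
Var(rm) = Σ(rm − r̄m)² / 6 = 0.7533
β = Cov / Var = 1.3120 / 0.7533 = 1.7417

1.742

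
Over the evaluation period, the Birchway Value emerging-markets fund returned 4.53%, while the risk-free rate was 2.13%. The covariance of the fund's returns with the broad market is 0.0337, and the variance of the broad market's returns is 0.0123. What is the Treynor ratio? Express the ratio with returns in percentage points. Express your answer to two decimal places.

0.88

β = Cov / Var = 0.0337 / 0.0123 = 2.7398
Treynor = (Rp − Rf) / β = (4.53% − 2.13%) / 2.7398 = 2.40 / 2.7398 = 0.8760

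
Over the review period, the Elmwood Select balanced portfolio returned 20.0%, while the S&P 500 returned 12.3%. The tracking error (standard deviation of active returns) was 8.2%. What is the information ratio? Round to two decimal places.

IR = (Rp − Rb) / TE = (20.0% − 12.3%) / 8.2% = 7.70% / 8.2% = 0.9390

0.94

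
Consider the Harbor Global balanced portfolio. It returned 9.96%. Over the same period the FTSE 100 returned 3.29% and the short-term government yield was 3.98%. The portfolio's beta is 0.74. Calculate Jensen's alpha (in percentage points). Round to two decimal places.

6.49

CAPM expected return = Rf + β(Rm − Rf) = 3.98% + 0.74 × (3.29% − 3.98%) = 3.98 + 0.74 × -0.69 = 3.4694%
Jensen's α = Rp − E[R] = 9.96% − 3.4694% = 6.4906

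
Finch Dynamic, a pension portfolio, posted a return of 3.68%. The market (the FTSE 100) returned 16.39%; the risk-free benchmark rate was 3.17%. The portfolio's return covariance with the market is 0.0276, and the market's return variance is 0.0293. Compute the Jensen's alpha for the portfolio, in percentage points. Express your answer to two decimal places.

β = Cov / Var = 0.0276 / 0.0293 = 0.9420
E[R] = Rf + β(Rm − Rf) = 3.17% + 0.9420 × (16.39% − 3.17%) = 15.6232%
α = Rp − E[R] = 3.68% − 15.6232% = -11.9432

-11.94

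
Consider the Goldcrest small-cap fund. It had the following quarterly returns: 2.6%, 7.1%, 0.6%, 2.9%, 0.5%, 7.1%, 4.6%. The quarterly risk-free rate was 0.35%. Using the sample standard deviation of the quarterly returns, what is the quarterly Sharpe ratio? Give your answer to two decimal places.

Mean return r̄ = 25.40 / 7 = 3.6286%
Sample σ = √[Σ(r − r̄)² / 6] = √[45.5943 / 6] = √7.5991 = 2.7566%
Sharpe = (r̄ − rf) / σ = (3.6286 − 0.35) / 2.7566 = 3.2786 / 2.7566 = 1.1894

1.19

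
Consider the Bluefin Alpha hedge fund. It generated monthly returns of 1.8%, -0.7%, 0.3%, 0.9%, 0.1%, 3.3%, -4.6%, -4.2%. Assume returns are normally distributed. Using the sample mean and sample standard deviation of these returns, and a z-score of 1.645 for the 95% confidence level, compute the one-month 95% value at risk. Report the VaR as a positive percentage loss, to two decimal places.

4.92

r̄ = (1.8 − 0.7 + 0.3 + 0.9 + 0.1 + 3.3 − 4.6 − 4.2) / 8 = -3.10 / 8 = -0.3875%
Σ(r − r̄)² = 53.1288; sample σ = √(53.1288/7) = 2.7550%
VaR = −(r̄ − z·σ) = −(-0.3875 − 1.645 × 2.7550) = −(-4.9195) = 4.9195%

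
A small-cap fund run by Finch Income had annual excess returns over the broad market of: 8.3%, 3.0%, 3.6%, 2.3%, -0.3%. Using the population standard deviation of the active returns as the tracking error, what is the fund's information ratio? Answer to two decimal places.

Mean return r̄ = 16.90 / 5 = 3.3800%
Σ(r − r̄)² = 39.1080; population σ = √(39.1080/5) = 2.7967%
IR = r̄ / tracking error = 3.3800 / 2.7967 = 1.2086

1.21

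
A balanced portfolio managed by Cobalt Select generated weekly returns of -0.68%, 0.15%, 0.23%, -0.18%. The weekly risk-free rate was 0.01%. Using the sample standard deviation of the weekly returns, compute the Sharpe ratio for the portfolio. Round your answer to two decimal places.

r̄ = (-0.68 + 0.15 + 0.23 − 0.18) / 4 = -0.480 / 4 = -0.1200%
Sample σ = √[Σ(r − r̄)² / 3] = √[0.5126 / 3] = √0.1709 = 0.4134%
Sharpe = (r̄ − rf) / σ = (-0.1200 − 0.01) / 0.4134 = -0.1300 / 0.4134 = -0.3145

-0.31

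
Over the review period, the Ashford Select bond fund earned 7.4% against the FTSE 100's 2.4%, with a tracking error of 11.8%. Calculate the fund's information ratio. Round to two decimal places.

IR = (Rp − Rb) / TE = (7.4% − 2.4%) / 11.8% = 5.00% / 11.8% = 0.4237

0.42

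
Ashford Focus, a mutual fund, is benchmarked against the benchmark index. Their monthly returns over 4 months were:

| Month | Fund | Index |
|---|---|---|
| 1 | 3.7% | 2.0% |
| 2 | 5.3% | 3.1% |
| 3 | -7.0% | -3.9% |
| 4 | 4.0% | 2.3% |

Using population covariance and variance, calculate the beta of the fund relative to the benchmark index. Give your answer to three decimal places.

1.774

r̄p = 1.5000%,  r̄m = 0.8750%
Cov = Σ(rp − r̄p)(rm − r̄m) / 4 = 13.7700
Var(rm) = Σ(rm − r̄m)² / 4 = 7.7619
β = Cov / Var = 13.7700 / 7.7619 = 1.7741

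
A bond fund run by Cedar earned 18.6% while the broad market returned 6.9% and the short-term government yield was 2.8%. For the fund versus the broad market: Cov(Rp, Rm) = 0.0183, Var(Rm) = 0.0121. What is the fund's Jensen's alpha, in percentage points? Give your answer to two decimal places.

β = Cov / Var = 0.0183 / 0.0121 = 1.5124
E[R] = Rf + β(Rm − Rf) = 2.8% + 1.5124 × (6.9% − 2.8%) = 9.0008%
α = Rp − E[R] = 18.6% − 9.0008% = 9.5992

9.60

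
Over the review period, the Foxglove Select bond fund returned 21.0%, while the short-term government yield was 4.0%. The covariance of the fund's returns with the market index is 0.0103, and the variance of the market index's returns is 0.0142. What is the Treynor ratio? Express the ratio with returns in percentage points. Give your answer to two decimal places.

23.44

β = Cov / Var = 0.0103 / 0.0142 = 0.7254
Treynor = (Rp − Rf) / β = (21.0% − 4.0%) / 0.7254 = 17.00 / 0.7254 = 23.4353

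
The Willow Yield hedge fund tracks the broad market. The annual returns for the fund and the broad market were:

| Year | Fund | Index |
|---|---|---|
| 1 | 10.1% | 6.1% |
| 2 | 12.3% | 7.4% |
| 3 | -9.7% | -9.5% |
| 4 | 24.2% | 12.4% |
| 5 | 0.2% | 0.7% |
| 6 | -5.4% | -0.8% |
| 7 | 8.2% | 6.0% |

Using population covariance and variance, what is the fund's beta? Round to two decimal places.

1.56

r̄p = 5.7000%,  r̄m = 3.1857%
Cov = Σ(rp − r̄p)(rm − r̄m) / 7 = 67.3443
Var(rm) = Σ(rm − r̄m)² / 7 = 43.1527
β = Cov / Var = 67.3443 / 43.1527 = 1.5606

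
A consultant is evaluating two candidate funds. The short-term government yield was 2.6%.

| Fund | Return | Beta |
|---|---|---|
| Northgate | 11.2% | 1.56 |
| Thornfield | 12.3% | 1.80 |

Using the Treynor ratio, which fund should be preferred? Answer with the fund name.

Northgate

Northgate: Treynor = (11.2% − 2.6%) / 1.56 = 5.513
Thornfield: Treynor = (12.3% − 2.6%) / 1.80 = 5.389
Highest: Northgate (5.513).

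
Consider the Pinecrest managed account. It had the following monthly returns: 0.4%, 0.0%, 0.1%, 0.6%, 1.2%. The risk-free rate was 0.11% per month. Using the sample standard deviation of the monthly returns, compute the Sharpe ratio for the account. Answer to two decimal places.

0.73

r̄ = (0.4 + 0 + 0.1 + 0.6 + 1.2) / 5 = 0.4600%
Sample std dev = √[0.9120 / 4] = 0.4775%
Sharpe = (r̄ − rf) / σ = (0.4600 − 0.11) / 0.4775 = 0.3500 / 0.4775 = 0.7330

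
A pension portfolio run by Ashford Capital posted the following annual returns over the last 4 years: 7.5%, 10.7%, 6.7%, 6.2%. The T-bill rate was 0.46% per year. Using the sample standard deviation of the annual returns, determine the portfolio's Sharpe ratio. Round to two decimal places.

r̄ = (7.5 + 10.7 + 6.7 + 6.2) / 4 = 7.7750%
Σ(r − r̄)² = (7.5 − 7.7750)² + (10.7 − 7.7750)² + (6.7 − 7.7750)² + … = 12.2675
σ = √[12.2675 / 3] = 2.0222%
Sharpe = (r̄ − rf) / σ = (7.7750 − 0.46) / 2.0222 = 7.3150 / 2.0222 = 3.6173

3.62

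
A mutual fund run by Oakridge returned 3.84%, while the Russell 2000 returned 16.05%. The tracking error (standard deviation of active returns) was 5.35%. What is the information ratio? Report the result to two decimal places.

IR = (Rp − Rb) / TE = (3.84% − 16.05%) / 5.35% = -12.21% / 5.35% = -2.2822

-2.28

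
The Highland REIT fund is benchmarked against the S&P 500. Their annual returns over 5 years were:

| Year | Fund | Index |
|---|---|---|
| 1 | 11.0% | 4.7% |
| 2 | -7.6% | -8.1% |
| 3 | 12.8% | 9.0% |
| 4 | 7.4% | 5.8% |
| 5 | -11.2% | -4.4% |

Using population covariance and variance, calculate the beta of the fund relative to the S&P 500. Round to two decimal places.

r̄p = 2.4800%,  r̄m = 1.4000%
Cov = Σ(rp − r̄p)(rm − r̄m) / 5 = 60.6600
Var(rm) = Σ(rm − r̄m)² / 5 = 42.3800
β = Cov / Var = 60.6600 / 42.3800 = 1.4313

1.43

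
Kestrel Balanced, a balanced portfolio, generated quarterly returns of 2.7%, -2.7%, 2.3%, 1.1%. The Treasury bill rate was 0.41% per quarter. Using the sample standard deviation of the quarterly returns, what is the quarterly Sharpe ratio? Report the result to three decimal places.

0.179

Mean return μ = 3.40 / 4 = 0.8500%
Σ(r − μ)² = (2.7 − 0.8500)² + (-2.7 − 0.8500)² + … = 18.1900
sample σ = √(18.1900 / 3) = √6.0633 = 2.4624%
Sharpe = (μ − rf) / σ = (0.8500 − 0.41) / 2.4624 = 0.4400 / 2.4624 = 0.1787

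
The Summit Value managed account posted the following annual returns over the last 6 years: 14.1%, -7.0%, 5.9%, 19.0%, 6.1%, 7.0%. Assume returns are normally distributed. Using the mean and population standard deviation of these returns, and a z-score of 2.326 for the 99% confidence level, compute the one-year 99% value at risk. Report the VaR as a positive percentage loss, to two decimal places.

μ = (14.1 − 7 + 5.9 + 19 + 6.1 + 7) / 6 = 45.10 / 6 = 7.5167%
Σ(r − μ)² = 390.8283; population σ = √(390.8283/6) = 8.0708%
VaR = −(μ − z·σ) = −(7.5167 − 2.326 × 8.0708) = −(-11.2560) = 11.2560%

11.26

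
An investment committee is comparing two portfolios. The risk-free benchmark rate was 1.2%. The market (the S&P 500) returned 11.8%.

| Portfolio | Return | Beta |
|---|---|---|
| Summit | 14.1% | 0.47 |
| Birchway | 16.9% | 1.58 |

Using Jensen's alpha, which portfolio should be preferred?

Summit: α = 14.1% − [1.2% + 0.47 × (11.8% − 1.2%)] = 7.918
Birchway: α = 16.9% − [1.2% + 1.58 × (11.8% − 1.2%)] = -1.048
Highest: Summit (7.918).

Summit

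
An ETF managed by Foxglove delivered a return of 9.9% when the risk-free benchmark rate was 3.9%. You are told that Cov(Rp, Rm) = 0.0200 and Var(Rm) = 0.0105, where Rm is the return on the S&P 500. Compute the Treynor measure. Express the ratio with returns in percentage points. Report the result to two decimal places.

β = Cov / Var = 0.0200 / 0.0105 = 1.9048
Treynor = (Rp − Rf) / β = (9.9% − 3.9%) / 1.9048 = 6.00 / 1.9048 = 3.1499

3.15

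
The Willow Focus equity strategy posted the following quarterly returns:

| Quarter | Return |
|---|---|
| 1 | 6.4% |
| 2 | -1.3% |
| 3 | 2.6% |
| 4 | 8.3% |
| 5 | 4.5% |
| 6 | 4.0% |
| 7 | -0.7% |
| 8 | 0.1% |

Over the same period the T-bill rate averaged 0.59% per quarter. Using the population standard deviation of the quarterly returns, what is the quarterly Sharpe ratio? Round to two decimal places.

0.74

Mean return μ = 23.90 / 8 = 2.9875%
Σ(r − μ)² = 83.6488; population σ = √(83.6488/8) = 3.2336%
Sharpe = (μ − rf) / σ = (2.9875 − 0.59) / 3.2336 = 2.3975 / 3.2336 = 0.7414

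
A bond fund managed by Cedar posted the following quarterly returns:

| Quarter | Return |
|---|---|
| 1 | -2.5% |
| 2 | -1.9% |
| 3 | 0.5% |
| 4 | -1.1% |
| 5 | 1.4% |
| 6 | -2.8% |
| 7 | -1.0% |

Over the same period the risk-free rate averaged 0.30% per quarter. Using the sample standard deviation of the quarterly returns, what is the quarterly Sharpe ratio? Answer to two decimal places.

μ = (-2.5 − 1.9 + 0.5 − 1.1 + 1.4 − 2.8 − 1) / 7 = -7.40 / 7 = -1.0571%
Σ(r − μ)² = (-2.5 − (-1.0571))² + (-1.9 − (-1.0571))² + (0.5 − (-1.0571))² + … = 14.2971
σ = √[14.2971 / 6] = 1.5436%
Sharpe = (μ − rf) / σ = (-1.0571 − 0.3) / 1.5436 = -1.3571 / 1.5436 = -0.8792

-0.88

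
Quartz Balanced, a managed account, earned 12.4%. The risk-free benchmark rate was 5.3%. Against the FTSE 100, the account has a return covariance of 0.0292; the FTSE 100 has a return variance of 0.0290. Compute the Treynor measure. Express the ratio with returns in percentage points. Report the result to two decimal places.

β = Cov / Var = 0.0292 / 0.0290 = 1.0069
Treynor = (Rp − Rf) / β = (12.4% − 5.3%) / 1.0069 = 7.10 / 1.0069 = 7.0513

7.05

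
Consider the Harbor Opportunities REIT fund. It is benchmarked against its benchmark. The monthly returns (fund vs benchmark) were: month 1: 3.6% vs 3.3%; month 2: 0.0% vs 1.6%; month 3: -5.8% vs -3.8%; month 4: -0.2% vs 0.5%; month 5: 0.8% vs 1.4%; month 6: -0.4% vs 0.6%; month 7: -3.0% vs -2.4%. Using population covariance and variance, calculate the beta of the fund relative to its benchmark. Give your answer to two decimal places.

r̄p = -0.7143%,  r̄m = 0.1714%
Cov = Σ(rp − r̄p)(rm − r̄m) / 7 = 6.1082
Var(rm) = Σ(rm − r̄m)² / 7 = 5.1449
β = Cov / Var = 6.1082 / 5.1449 = 1.1872

1.19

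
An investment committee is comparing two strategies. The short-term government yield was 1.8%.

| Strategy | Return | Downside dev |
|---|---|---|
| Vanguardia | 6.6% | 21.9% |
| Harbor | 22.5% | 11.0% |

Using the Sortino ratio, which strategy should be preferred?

Harbor

Vanguardia: Sortino ratio = (6.6% − 1.8%) / 21.9% = 0.219
Harbor: Sortino ratio = (22.5% − 1.8%) / 11.0% = 1.882
Highest: Harbor (1.882).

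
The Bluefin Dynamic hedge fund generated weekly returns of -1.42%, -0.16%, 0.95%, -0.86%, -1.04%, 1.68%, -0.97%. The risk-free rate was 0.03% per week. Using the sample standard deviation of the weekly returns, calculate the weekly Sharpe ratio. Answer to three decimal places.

-0.250

r̄ = (-1.42 − 0.16 + 0.95 − 0.86 − 1.04 + 1.68 − 0.97) / 7 = -0.2600%
Σ(r − r̄)² = (-1.42 − (-0.2600))² + (-0.16 − (-0.2600))² + … = 8.0558
σ = √[8.0558 / 6] = 1.1587%
Sharpe = (r̄ − rf) / σ = (-0.2600 − 0.03) / 1.1587 = -0.2900 / 1.1587 = -0.2503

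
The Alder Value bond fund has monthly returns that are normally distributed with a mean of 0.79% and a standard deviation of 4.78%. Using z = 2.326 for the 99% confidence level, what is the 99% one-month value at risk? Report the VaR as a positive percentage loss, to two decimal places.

VaR (as % loss) = −(μ − z·σ) = −(0.79% − 2.326 × 4.78%) = −(-10.32828%) = 10.32828%

10.33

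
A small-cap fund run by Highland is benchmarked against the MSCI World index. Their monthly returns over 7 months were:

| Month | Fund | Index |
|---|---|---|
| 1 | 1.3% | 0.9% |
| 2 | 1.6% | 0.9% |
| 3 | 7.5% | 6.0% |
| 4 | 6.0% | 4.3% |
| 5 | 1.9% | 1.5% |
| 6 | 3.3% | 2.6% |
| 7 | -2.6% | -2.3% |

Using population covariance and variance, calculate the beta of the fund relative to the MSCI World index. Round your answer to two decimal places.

1.24

r̄p = 2.7143%,  r̄m = 1.9857%
Cov = Σ(rp − r̄p)(rm − r̄m) / 7 = 7.5845
Var(rm) = Σ(rm − r̄m)² / 7 = 6.1155
β = Cov / Var = 7.5845 / 6.1155 = 1.2402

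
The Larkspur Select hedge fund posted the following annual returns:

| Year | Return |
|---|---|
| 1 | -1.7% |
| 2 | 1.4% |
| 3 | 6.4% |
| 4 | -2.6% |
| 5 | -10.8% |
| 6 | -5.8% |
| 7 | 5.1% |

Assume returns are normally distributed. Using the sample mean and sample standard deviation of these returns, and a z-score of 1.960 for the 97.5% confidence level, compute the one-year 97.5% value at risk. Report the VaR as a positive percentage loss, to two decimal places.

Mean return μ = -8.00 / 7 = -1.1429%
Sample std dev = √[219.7171 / 6] = 6.0514%
VaR = −(μ − z·σ) = −(-1.1429 − 1.960 × 6.0514) = −(-13.0036) = 13.0036%

13.00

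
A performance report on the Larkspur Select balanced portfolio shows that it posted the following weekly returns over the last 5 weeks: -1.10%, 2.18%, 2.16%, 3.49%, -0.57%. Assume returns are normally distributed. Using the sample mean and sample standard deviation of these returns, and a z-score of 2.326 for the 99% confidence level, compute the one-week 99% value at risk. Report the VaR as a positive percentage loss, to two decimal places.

μ = (-1.1 + 2.18 + 2.16 + 3.49 − 0.57) / 5 = 1.2320%
Σ(r − μ)² = (-1.1 − 1.2320)² + (2.18 − 1.2320)² + … = 15.5439
sample σ = √(15.5439 / 4) = √3.8860 = 1.9713%
VaR = −(μ − z·σ) = −(1.2320 − 2.326 × 1.9713) = −(-3.3532) = 3.3532%

3.35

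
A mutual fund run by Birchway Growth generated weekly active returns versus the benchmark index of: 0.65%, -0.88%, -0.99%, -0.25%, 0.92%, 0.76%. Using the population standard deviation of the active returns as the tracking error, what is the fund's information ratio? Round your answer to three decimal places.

0.045

Mean return r̄ = 0.210 / 6 = 0.0350%
Population std dev = √[3.6562 / 6] = 0.7806%
IR = r̄ / tracking error = 0.0350 / 0.7806 = 0.0448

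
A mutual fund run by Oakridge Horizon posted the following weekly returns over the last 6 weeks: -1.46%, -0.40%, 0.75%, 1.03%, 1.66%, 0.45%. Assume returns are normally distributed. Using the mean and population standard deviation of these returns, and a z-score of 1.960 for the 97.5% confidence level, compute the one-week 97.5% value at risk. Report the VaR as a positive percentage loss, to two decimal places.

r̄ = (-1.46 − 0.4 + 0.75 + 1.03 + 1.66 + 0.45) / 6 = 2.030 / 6 = 0.3383%
Σ(r − r̄)² = 6.1863; population σ = √(6.1863/6) = 1.0154%
VaR = −(r̄ − z·σ) = −(0.3383 − 1.960 × 1.0154) = −(-1.6519) = 1.6519%

1.65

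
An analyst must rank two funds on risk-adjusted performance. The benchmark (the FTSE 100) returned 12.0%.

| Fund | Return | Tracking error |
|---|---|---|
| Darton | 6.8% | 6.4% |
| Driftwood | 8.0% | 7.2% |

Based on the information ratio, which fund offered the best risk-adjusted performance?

Darton: IR = (6.8% − 12.0%) / 6.4% = -0.813
Driftwood: IR = (8.0% − 12.0%) / 7.2% = -0.556
Highest: Driftwood (-0.556).

Driftwood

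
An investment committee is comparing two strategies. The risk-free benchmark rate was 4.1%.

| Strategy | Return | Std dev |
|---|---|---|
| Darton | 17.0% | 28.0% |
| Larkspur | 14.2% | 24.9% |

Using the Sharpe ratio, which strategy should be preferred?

Darton

Darton: Sharpe ratio = (17.0% − 4.1%) / 28.0% = 0.461
Larkspur: Sharpe ratio = (14.2% − 4.1%) / 24.9% = 0.406
Highest: Darton (0.461).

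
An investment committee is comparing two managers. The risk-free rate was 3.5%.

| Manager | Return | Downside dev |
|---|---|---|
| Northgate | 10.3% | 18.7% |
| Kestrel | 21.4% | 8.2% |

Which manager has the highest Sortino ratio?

Northgate: Sortino ratio = (10.3% − 3.5%) / 18.7% = 0.364
Kestrel: Sortino ratio = (21.4% − 3.5%) / 8.2% = 2.183
Highest: Kestrel (2.183).

Kestrel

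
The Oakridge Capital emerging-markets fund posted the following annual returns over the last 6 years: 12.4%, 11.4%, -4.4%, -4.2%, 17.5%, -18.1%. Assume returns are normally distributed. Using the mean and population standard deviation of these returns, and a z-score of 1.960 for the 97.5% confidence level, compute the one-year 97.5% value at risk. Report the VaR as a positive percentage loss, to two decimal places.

r̄ = (12.4 + 11.4 − 4.4 − 4.2 + 17.5 − 18.1) / 6 = 2.4333%
Σ(r − r̄)² = (12.4 − 2.4333)² + (11.4 − 2.4333)² + … = 919.0533
σ = √[919.0533 / 6] = 12.3764%
VaR = −(r̄ − z·σ) = −(2.4333 − 1.960 × 12.3764) = −(-21.8244) = 21.8244%

21.82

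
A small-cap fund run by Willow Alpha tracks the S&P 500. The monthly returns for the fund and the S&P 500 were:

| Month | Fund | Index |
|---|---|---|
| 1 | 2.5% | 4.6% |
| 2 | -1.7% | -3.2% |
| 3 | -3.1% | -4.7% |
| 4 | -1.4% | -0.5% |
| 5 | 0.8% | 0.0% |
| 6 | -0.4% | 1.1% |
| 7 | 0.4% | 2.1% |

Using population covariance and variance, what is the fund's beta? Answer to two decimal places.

0.55

r̄p = -0.4143%,  r̄m = -0.0857%
Cov = Σ(rp − r̄p)(rm − r̄m) / 7 = 4.6231
Var(rm) = Σ(rm − r̄m)² / 7 = 8.4727
β = Cov / Var = 4.6231 / 8.4727 = 0.5456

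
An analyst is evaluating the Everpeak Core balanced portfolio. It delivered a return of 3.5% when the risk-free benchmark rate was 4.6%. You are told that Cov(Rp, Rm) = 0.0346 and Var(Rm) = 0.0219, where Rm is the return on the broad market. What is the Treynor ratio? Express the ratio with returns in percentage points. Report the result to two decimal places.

-0.70

β = Cov / Var = 0.0346 / 0.0219 = 1.5799
Treynor = (Rp − Rf) / β = (3.5% − 4.6%) / 1.5799 = -1.10 / 1.5799 = -0.6962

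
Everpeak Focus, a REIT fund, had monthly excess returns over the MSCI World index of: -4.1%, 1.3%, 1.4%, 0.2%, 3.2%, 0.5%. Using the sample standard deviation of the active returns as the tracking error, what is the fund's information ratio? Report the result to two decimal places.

0.17

r̄ = (-4.1 + 1.3 + 1.4 + 0.2 + 3.2 + 0.5) / 6 = 2.50 / 6 = 0.4167%
Σ(r − r̄)² = 29.9483; sample σ = √(29.9483/5) = 2.4474%
IR = r̄ / tracking error = 0.4167 / 2.4474 = 0.1703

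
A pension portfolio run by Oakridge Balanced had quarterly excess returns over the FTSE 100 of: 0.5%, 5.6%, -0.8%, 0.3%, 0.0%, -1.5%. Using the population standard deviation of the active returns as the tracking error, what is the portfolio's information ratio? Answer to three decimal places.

r̄ = (0.5 + 5.6 − 0.8 + 0.3 + 0 − 1.5) / 6 = 0.6833%
Population σ = √[Σ(r − r̄)² / 6] = √[31.7883 / 6] = √5.2981 = 2.3018%
IR = r̄ / tracking error = 0.6833 / 2.3018 = 0.2969

0.297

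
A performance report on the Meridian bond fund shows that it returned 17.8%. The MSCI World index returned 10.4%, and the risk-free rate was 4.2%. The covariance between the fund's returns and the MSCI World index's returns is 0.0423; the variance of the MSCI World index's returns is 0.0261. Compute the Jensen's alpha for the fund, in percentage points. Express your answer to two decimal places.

β = Cov / Var = 0.0423 / 0.0261 = 1.6207
E[R] = Rf + β(Rm − Rf) = 4.2% + 1.6207 × (10.4% − 4.2%) = 14.2483%
α = Rp − E[R] = 17.8% − 14.2483% = 3.5517

3.55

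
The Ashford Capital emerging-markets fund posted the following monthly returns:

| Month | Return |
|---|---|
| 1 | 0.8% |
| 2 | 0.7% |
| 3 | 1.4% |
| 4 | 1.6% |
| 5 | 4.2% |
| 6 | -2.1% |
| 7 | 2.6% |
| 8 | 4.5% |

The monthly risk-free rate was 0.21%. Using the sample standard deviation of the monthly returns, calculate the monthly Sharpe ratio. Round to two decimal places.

0.71

μ = (0.8 + 0.7 + 1.4 + 1.6 + 4.2 − 2.1 + 2.6 + 4.5) / 8 = 1.7125%
Σ(r − μ)² = (0.8 − 1.7125)² + (0.7 − 1.7125)² + (1.4 − 1.7125)² + … = 31.2488
σ = √[31.2488 / 7] = 2.1128%
Sharpe = (μ − rf) / σ = (1.7125 − 0.21) / 2.1128 = 1.5025 / 2.1128 = 0.7111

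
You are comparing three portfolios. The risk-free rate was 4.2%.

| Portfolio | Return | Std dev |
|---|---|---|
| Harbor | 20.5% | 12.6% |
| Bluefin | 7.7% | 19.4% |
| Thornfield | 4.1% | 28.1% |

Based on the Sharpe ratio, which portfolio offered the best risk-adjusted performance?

Harbor

Harbor: Sharpe ratio = (20.5% − 4.2%) / 12.6% = 1.294
Bluefin: Sharpe ratio = (7.7% − 4.2%) / 19.4% = 0.180
Thornfield: Sharpe ratio = (4.1% − 4.2%) / 28.1% = -0.004
Highest: Harbor (1.294).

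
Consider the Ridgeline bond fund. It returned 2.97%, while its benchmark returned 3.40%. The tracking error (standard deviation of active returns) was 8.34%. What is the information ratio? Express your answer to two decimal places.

-0.05

IR = (Rp − Rb) / TE = (2.97% − 3.40%) / 8.34% = -0.43% / 8.34% = -0.0516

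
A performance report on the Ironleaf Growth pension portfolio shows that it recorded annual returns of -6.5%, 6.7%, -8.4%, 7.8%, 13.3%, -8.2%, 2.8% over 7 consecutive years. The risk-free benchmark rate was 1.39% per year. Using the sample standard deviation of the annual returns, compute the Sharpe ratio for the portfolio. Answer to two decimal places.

-0.04

r̄ = (-6.5 + 6.7 − 8.4 + 7.8 + 13.3 − 8.2 + 2.8) / 7 = 7.50 / 7 = 1.0714%
Σ(r − r̄)² = (-6.5 − 1.0714)² + (6.7 − 1.0714)² + (-8.4 − 1.0714)² + … = 462.4743
σ = √[462.4743 / 6] = 8.7795%
Sharpe = (r̄ − rf) / σ = (1.0714 − 1.39) / 8.7795 = -0.3186 / 8.7795 = -0.0363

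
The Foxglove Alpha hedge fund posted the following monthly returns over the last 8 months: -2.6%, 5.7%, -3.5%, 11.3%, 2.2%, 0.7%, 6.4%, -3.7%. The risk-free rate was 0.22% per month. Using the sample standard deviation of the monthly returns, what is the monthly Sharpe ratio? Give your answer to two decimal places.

0.34

r̄ = (-2.6 + 5.7 − 3.5 + 11.3 + 2.2 + 0.7 + 6.4 − 3.7) / 8 = 2.0625%
Σ(r − r̄)² = (-2.6 − 2.0625)² + (5.7 − 2.0625)² + (-3.5 − 2.0625)² + … = 205.1388
sample σ = √(205.1388 / 7) = √29.3055 = 5.4135%
Sharpe = (r̄ − rf) / σ = (2.0625 − 0.22) / 5.4135 = 1.8425 / 5.4135 = 0.3404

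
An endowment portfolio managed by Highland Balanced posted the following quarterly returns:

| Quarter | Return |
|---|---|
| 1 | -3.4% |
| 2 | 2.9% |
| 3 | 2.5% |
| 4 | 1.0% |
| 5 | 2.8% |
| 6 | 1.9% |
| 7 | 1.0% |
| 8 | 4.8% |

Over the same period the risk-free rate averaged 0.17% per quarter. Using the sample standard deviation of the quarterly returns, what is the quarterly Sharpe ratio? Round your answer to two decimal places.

μ = (-3.4 + 2.9 + 2.5 + 1 + 2.8 + 1.9 + 1 + 4.8) / 8 = 1.6875%
Sample σ = √[Σ(r − μ)² / 7] = √[39.9288 / 7] = √5.7041 = 2.3883%
Sharpe = (μ − rf) / σ = (1.6875 − 0.17) / 2.3883 = 1.5175 / 2.3883 = 0.6354

0.64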